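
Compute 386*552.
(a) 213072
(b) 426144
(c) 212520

386 * 552 = 213072
a) 213072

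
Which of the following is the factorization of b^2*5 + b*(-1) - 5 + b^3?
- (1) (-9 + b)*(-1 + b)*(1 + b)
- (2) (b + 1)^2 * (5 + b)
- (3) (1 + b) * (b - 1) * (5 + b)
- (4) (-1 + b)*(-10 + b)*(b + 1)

We need to factor b^2*5 + b*(-1) - 5 + b^3.
The factored form is (1 + b) * (b - 1) * (5 + b).
3) (1 + b) * (b - 1) * (5 + b)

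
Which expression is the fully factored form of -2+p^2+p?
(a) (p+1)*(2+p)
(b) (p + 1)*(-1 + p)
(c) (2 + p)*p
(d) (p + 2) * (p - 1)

We need to factor -2+p^2+p.
The factored form is (p + 2) * (p - 1).
d) (p + 2) * (p - 1)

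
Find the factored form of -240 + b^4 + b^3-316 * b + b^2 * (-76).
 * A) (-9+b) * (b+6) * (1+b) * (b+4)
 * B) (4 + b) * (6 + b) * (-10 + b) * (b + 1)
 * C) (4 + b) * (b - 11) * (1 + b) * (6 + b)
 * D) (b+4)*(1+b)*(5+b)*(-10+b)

We need to factor -240 + b^4 + b^3-316 * b + b^2 * (-76).
The factored form is (4 + b) * (6 + b) * (-10 + b) * (b + 1).
B) (4 + b) * (6 + b) * (-10 + b) * (b + 1)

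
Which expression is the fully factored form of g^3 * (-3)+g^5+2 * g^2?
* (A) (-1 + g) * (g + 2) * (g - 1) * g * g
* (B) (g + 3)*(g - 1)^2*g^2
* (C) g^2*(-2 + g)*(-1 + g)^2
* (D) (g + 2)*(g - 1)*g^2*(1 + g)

We need to factor g^3 * (-3)+g^5+2 * g^2.
The factored form is (-1 + g) * (g + 2) * (g - 1) * g * g.
A) (-1 + g) * (g + 2) * (g - 1) * g * g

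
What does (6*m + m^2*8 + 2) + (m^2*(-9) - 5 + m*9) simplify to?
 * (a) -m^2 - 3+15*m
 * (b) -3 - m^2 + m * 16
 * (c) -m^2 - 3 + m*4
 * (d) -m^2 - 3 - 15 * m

Adding the polynomials and combining like terms:
(6*m + m^2*8 + 2) + (m^2*(-9) - 5 + m*9)
= -m^2 - 3+15*m
a) -m^2 - 3+15*m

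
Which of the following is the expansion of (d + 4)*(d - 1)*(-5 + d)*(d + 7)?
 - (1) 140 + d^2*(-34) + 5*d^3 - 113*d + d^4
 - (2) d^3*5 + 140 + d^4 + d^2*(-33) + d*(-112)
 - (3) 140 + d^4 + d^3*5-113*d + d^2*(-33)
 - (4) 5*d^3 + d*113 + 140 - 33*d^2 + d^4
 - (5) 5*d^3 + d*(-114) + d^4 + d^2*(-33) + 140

Expanding (d + 4)*(d - 1)*(-5 + d)*(d + 7):
= 140 + d^4 + d^3*5-113*d + d^2*(-33)
3) 140 + d^4 + d^3*5-113*d + d^2*(-33)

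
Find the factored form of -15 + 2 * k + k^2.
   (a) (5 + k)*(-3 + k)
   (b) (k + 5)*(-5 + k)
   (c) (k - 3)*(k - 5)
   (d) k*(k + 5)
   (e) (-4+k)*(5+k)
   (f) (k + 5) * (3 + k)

We need to factor -15 + 2 * k + k^2.
The factored form is (5 + k)*(-3 + k).
a) (5 + k)*(-3 + k)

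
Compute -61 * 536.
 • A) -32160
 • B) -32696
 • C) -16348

-61 * 536 = -32696
B) -32696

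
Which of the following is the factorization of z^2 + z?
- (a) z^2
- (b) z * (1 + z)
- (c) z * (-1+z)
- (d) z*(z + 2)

We need to factor z^2 + z.
The factored form is z * (1 + z).
b) z * (1 + z)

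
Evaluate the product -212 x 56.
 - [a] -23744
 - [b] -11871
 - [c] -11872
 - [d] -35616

-212 * 56 = -11872
c) -11872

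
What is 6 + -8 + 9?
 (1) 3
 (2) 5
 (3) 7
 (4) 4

First: 6 + -8 = -2
Then: -2 + 9 = 7
3) 7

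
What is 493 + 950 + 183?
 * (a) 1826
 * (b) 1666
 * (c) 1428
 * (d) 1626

First: 493 + 950 = 1443
Then: 1443 + 183 = 1626
d) 1626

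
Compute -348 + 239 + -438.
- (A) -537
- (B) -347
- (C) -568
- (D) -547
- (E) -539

First: -348 + 239 = -109
Then: -109 + -438 = -547
D) -547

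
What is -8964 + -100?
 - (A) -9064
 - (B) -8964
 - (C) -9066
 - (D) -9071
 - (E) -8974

-8964 + -100 = -9064
A) -9064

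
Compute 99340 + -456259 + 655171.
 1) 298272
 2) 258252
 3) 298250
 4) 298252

First: 99340 + -456259 = -356919
Then: -356919 + 655171 = 298252
4) 298252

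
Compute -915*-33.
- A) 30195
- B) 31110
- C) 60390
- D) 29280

-915 * -33 = 30195
A) 30195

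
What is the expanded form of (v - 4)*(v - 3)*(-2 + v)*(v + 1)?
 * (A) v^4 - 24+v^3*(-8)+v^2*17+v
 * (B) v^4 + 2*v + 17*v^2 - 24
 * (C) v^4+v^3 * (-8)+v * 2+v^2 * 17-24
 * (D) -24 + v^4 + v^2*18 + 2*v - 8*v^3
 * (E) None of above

Expanding (v - 4)*(v - 3)*(-2 + v)*(v + 1):
= v^4+v^3 * (-8)+v * 2+v^2 * 17-24
C) v^4+v^3 * (-8)+v * 2+v^2 * 17-24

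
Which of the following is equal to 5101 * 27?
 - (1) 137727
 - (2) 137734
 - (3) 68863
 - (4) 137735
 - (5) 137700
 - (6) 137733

5101 * 27 = 137727
1) 137727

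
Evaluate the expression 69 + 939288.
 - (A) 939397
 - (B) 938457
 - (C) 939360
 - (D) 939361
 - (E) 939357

69 + 939288 = 939357
E) 939357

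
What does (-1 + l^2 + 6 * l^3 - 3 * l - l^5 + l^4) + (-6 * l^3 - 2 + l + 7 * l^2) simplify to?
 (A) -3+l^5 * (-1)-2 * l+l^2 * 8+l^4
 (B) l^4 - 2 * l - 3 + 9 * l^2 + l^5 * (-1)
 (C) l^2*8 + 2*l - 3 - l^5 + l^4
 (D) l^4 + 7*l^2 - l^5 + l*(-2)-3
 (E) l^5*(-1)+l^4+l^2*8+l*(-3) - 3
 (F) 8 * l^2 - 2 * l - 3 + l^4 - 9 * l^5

Adding the polynomials and combining like terms:
(-1 + l^2 + 6*l^3 - 3*l - l^5 + l^4) + (-6*l^3 - 2 + l + 7*l^2)
= -3+l^5 * (-1)-2 * l+l^2 * 8+l^4
A) -3+l^5 * (-1)-2 * l+l^2 * 8+l^4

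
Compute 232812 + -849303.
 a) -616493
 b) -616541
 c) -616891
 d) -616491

232812 + -849303 = -616491
d) -616491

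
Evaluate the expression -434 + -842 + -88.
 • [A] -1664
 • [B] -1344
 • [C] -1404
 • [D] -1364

First: -434 + -842 = -1276
Then: -1276 + -88 = -1364
D) -1364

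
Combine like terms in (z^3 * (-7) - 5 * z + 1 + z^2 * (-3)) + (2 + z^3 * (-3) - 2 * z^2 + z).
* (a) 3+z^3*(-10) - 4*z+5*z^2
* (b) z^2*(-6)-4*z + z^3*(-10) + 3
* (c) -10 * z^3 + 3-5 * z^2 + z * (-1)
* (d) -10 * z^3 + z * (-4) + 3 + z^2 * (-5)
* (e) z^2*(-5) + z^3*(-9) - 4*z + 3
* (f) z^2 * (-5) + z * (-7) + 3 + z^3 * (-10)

Adding the polynomials and combining like terms:
(z^3*(-7) - 5*z + 1 + z^2*(-3)) + (2 + z^3*(-3) - 2*z^2 + z)
= -10 * z^3 + z * (-4) + 3 + z^2 * (-5)
d) -10 * z^3 + z * (-4) + 3 + z^2 * (-5)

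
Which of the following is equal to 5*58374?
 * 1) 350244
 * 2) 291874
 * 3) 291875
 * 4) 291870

5 * 58374 = 291870
4) 291870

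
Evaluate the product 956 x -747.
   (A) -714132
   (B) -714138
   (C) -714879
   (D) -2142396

956 * -747 = -714132
A) -714132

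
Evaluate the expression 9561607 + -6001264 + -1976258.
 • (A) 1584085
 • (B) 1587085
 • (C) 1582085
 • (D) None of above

First: 9561607 + -6001264 = 3560343
Then: 3560343 + -1976258 = 1584085
A) 1584085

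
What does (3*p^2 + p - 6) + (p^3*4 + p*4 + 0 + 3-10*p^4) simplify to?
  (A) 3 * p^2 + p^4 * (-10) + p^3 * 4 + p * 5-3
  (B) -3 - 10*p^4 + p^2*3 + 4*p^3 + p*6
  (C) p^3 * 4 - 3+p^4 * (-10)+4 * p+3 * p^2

Adding the polynomials and combining like terms:
(3*p^2 + p - 6) + (p^3*4 + p*4 + 0 + 3 - 10*p^4)
= 3 * p^2 + p^4 * (-10) + p^3 * 4 + p * 5-3
A) 3 * p^2 + p^4 * (-10) + p^3 * 4 + p * 5-3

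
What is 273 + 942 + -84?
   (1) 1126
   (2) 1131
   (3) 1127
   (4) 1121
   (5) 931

First: 273 + 942 = 1215
Then: 1215 + -84 = 1131
2) 1131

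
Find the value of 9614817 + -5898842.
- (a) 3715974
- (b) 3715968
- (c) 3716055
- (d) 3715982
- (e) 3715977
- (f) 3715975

9614817 + -5898842 = 3715975
f) 3715975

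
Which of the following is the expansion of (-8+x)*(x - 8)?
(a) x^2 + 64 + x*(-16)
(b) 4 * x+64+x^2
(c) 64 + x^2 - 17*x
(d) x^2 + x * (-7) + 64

Expanding (-8+x)*(x - 8):
= x^2 + 64 + x*(-16)
a) x^2 + 64 + x*(-16)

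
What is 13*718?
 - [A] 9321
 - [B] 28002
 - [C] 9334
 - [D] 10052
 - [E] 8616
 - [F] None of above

13 * 718 = 9334
C) 9334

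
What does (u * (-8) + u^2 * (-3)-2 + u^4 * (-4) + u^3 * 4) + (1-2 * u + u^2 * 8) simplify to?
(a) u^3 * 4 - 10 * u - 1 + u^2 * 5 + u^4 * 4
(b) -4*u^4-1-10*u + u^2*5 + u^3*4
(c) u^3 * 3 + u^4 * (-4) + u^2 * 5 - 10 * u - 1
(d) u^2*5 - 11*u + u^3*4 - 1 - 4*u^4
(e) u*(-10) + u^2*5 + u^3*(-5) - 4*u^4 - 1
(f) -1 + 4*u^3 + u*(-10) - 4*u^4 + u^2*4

Adding the polynomials and combining like terms:
(u*(-8) + u^2*(-3) - 2 + u^4*(-4) + u^3*4) + (1 - 2*u + u^2*8)
= -4*u^4-1-10*u + u^2*5 + u^3*4
b) -4*u^4-1-10*u + u^2*5 + u^3*4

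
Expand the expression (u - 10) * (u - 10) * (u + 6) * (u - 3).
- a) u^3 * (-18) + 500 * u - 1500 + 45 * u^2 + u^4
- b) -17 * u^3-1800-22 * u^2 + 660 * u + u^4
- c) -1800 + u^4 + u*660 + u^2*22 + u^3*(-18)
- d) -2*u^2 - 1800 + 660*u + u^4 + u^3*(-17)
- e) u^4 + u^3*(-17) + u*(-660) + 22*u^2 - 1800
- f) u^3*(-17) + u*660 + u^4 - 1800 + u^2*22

Expanding (u - 10) * (u - 10) * (u + 6) * (u - 3):
= u^3*(-17) + u*660 + u^4 - 1800 + u^2*22
f) u^3*(-17) + u*660 + u^4 - 1800 + u^2*22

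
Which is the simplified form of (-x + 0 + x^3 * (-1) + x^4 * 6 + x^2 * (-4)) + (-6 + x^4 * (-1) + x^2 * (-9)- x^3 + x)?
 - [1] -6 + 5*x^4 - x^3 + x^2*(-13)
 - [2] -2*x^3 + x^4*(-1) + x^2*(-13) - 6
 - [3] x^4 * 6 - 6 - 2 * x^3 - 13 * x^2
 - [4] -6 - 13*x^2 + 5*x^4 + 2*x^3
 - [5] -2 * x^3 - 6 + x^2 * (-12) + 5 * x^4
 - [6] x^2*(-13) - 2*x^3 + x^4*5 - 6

Adding the polynomials and combining like terms:
(-x + 0 + x^3*(-1) + x^4*6 + x^2*(-4)) + (-6 + x^4*(-1) + x^2*(-9) - x^3 + x)
= x^2*(-13) - 2*x^3 + x^4*5 - 6
6) x^2*(-13) - 2*x^3 + x^4*5 - 6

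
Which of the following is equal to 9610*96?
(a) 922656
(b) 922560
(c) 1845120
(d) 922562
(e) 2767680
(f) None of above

9610 * 96 = 922560
b) 922560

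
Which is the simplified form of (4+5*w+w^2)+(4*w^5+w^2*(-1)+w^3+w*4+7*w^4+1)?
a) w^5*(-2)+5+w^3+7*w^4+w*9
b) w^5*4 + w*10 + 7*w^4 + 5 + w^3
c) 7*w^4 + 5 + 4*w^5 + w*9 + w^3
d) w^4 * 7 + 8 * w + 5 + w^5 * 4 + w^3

Adding the polynomials and combining like terms:
(4 + 5*w + w^2) + (4*w^5 + w^2*(-1) + w^3 + w*4 + 7*w^4 + 1)
= 7*w^4 + 5 + 4*w^5 + w*9 + w^3
c) 7*w^4 + 5 + 4*w^5 + w*9 + w^3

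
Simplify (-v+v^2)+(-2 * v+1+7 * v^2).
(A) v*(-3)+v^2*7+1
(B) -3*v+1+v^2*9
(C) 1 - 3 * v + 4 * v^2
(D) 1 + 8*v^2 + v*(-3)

Adding the polynomials and combining like terms:
(-v + v^2) + (-2*v + 1 + 7*v^2)
= 1 + 8*v^2 + v*(-3)
D) 1 + 8*v^2 + v*(-3)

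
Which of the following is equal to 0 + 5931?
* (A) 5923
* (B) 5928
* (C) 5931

0 + 5931 = 5931
C) 5931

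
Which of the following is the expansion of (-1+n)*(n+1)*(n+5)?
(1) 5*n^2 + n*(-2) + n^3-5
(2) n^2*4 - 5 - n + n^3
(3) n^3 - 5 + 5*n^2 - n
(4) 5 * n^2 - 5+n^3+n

Expanding (-1+n)*(n+1)*(n+5):
= n^3 - 5 + 5*n^2 - n
3) n^3 - 5 + 5*n^2 - n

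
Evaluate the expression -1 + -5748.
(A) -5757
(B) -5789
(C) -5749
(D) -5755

-1 + -5748 = -5749
C) -5749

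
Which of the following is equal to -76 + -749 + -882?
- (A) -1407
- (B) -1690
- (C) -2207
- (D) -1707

First: -76 + -749 = -825
Then: -825 + -882 = -1707
D) -1707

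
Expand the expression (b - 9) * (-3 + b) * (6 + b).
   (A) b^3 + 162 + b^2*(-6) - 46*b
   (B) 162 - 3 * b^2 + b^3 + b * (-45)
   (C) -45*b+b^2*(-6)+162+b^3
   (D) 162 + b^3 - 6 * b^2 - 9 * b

Expanding (b - 9) * (-3 + b) * (6 + b):
= -45*b+b^2*(-6)+162+b^3
C) -45*b+b^2*(-6)+162+b^3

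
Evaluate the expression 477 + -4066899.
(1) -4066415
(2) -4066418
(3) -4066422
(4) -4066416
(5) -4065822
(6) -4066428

477 + -4066899 = -4066422
3) -4066422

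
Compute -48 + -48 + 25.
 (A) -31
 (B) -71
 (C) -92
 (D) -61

First: -48 + -48 = -96
Then: -96 + 25 = -71
B) -71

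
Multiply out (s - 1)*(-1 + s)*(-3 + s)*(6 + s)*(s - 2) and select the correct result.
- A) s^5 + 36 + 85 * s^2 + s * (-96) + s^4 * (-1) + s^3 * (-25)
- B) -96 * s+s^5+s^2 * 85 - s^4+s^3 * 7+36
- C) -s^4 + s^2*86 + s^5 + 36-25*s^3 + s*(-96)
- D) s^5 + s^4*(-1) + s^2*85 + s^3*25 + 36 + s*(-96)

Expanding (s - 1)*(-1 + s)*(-3 + s)*(6 + s)*(s - 2):
= s^5 + 36 + 85 * s^2 + s * (-96) + s^4 * (-1) + s^3 * (-25)
A) s^5 + 36 + 85 * s^2 + s * (-96) + s^4 * (-1) + s^3 * (-25)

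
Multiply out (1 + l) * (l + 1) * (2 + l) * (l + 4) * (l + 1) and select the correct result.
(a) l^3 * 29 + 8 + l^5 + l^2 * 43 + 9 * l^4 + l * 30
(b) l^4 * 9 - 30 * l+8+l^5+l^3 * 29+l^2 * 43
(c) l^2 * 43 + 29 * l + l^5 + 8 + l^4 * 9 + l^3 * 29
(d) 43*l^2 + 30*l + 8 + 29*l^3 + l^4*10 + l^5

Expanding (1 + l) * (l + 1) * (2 + l) * (l + 4) * (l + 1):
= l^3 * 29 + 8 + l^5 + l^2 * 43 + 9 * l^4 + l * 30
a) l^3 * 29 + 8 + l^5 + l^2 * 43 + 9 * l^4 + l * 30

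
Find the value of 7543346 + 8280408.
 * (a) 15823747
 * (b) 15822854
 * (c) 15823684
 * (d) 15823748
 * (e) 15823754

7543346 + 8280408 = 15823754
e) 15823754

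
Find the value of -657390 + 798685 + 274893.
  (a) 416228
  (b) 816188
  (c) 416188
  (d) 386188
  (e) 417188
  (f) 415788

First: -657390 + 798685 = 141295
Then: 141295 + 274893 = 416188
c) 416188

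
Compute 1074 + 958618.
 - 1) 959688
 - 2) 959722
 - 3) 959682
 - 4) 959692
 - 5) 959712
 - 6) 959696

1074 + 958618 = 959692
4) 959692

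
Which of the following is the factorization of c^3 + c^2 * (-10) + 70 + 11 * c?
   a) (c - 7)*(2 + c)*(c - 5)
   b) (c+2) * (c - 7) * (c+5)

We need to factor c^3 + c^2 * (-10) + 70 + 11 * c.
The factored form is (c - 7)*(2 + c)*(c - 5).
a) (c - 7)*(2 + c)*(c - 5)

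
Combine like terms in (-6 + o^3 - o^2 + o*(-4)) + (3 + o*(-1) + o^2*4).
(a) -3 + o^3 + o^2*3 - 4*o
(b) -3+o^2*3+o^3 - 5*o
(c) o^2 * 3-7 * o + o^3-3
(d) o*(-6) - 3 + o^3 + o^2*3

Adding the polynomials and combining like terms:
(-6 + o^3 - o^2 + o*(-4)) + (3 + o*(-1) + o^2*4)
= -3+o^2*3+o^3 - 5*o
b) -3+o^2*3+o^3 - 5*o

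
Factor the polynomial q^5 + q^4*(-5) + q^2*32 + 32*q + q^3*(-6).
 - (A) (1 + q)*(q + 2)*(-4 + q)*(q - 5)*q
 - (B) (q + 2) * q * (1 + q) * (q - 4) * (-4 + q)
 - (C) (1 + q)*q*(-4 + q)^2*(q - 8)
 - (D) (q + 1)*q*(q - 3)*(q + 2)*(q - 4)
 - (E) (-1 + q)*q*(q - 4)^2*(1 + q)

We need to factor q^5 + q^4*(-5) + q^2*32 + 32*q + q^3*(-6).
The factored form is (q + 2) * q * (1 + q) * (q - 4) * (-4 + q).
B) (q + 2) * q * (1 + q) * (q - 4) * (-4 + q)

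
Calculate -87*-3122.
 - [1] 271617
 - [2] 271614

-87 * -3122 = 271614
2) 271614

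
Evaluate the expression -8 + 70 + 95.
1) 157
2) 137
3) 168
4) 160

First: -8 + 70 = 62
Then: 62 + 95 = 157
1) 157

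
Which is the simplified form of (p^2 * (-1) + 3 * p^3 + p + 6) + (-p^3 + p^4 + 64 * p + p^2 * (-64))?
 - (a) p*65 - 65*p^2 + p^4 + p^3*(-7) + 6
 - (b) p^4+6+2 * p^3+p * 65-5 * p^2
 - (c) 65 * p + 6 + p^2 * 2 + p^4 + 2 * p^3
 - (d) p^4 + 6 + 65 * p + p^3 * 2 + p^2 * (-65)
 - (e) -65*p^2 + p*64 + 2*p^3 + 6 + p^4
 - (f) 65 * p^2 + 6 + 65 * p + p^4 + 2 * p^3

Adding the polynomials and combining like terms:
(p^2*(-1) + 3*p^3 + p + 6) + (-p^3 + p^4 + 64*p + p^2*(-64))
= p^4 + 6 + 65 * p + p^3 * 2 + p^2 * (-65)
d) p^4 + 6 + 65 * p + p^3 * 2 + p^2 * (-65)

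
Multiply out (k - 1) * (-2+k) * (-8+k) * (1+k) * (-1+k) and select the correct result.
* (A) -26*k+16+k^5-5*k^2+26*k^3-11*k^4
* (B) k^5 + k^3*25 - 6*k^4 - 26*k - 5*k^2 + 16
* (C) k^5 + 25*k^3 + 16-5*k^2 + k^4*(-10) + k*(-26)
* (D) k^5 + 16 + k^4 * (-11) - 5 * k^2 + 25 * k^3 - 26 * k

Expanding (k - 1) * (-2+k) * (-8+k) * (1+k) * (-1+k):
= k^5 + 16 + k^4 * (-11) - 5 * k^2 + 25 * k^3 - 26 * k
D) k^5 + 16 + k^4 * (-11) - 5 * k^2 + 25 * k^3 - 26 * k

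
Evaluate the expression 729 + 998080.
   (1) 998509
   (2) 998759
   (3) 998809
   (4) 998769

729 + 998080 = 998809
3) 998809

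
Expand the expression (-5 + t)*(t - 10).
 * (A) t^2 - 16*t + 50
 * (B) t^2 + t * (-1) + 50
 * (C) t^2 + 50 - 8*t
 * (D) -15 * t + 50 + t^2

Expanding (-5 + t)*(t - 10):
= -15 * t + 50 + t^2
D) -15 * t + 50 + t^2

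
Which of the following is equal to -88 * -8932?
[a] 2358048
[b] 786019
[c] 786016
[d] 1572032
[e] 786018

-88 * -8932 = 786016
c) 786016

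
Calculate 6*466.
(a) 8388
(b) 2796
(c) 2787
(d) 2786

6 * 466 = 2796
b) 2796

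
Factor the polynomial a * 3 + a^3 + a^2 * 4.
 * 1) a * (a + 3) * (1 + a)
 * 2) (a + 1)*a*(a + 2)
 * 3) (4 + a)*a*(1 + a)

We need to factor a * 3 + a^3 + a^2 * 4.
The factored form is a * (a + 3) * (1 + a).
1) a * (a + 3) * (1 + a)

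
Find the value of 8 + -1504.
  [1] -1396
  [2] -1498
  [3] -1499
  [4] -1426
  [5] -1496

8 + -1504 = -1496
5) -1496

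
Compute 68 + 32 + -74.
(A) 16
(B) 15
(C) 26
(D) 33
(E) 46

First: 68 + 32 = 100
Then: 100 + -74 = 26
C) 26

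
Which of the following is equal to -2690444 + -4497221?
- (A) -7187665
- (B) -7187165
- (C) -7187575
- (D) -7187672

-2690444 + -4497221 = -7187665
A) -7187665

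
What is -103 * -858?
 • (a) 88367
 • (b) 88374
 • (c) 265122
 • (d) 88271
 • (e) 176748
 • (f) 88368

-103 * -858 = 88374
b) 88374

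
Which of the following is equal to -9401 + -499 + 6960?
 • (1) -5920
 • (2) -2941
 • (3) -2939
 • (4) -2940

First: -9401 + -499 = -9900
Then: -9900 + 6960 = -2940
4) -2940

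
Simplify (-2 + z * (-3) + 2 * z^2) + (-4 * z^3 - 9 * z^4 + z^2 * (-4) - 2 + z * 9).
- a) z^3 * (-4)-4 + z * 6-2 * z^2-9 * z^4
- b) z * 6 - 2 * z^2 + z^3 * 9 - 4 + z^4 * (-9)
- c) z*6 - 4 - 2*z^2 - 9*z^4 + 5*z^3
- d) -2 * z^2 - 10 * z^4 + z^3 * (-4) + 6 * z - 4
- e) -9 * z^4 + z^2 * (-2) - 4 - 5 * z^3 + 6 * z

Adding the polynomials and combining like terms:
(-2 + z*(-3) + 2*z^2) + (-4*z^3 - 9*z^4 + z^2*(-4) - 2 + z*9)
= z^3 * (-4)-4 + z * 6-2 * z^2-9 * z^4
a) z^3 * (-4)-4 + z * 6-2 * z^2-9 * z^4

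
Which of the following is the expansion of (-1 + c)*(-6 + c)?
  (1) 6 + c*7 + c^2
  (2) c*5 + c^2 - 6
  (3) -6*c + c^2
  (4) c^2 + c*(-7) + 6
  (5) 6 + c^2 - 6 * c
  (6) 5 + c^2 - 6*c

Expanding (-1 + c)*(-6 + c):
= c^2 + c*(-7) + 6
4) c^2 + c*(-7) + 6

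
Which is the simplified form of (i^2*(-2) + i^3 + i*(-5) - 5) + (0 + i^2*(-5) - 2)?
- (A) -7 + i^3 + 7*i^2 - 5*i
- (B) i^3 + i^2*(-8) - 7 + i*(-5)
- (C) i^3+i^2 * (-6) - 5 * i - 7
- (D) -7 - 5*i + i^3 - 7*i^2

Adding the polynomials and combining like terms:
(i^2*(-2) + i^3 + i*(-5) - 5) + (0 + i^2*(-5) - 2)
= -7 - 5*i + i^3 - 7*i^2
D) -7 - 5*i + i^3 - 7*i^2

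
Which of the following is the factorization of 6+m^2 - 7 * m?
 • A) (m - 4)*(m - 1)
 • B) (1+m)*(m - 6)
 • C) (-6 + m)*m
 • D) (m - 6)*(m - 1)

We need to factor 6+m^2 - 7 * m.
The factored form is (m - 6)*(m - 1).
D) (m - 6)*(m - 1)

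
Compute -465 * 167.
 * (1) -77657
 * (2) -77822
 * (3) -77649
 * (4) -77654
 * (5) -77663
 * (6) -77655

-465 * 167 = -77655
6) -77655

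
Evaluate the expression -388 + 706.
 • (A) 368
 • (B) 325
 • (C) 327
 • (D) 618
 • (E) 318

-388 + 706 = 318
E) 318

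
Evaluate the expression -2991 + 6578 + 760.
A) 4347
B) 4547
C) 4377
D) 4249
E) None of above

First: -2991 + 6578 = 3587
Then: 3587 + 760 = 4347
A) 4347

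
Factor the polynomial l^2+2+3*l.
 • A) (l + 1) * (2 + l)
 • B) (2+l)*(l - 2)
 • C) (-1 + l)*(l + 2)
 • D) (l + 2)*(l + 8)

We need to factor l^2+2+3*l.
The factored form is (l + 1) * (2 + l).
A) (l + 1) * (2 + l)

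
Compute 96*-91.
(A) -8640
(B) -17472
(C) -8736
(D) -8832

96 * -91 = -8736
C) -8736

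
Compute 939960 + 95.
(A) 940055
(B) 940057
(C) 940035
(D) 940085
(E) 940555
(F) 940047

939960 + 95 = 940055
A) 940055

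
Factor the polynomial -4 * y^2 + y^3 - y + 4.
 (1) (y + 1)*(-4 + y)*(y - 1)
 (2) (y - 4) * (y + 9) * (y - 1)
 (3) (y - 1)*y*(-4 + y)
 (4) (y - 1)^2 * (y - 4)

We need to factor -4 * y^2 + y^3 - y + 4.
The factored form is (y + 1)*(-4 + y)*(y - 1).
1) (y + 1)*(-4 + y)*(y - 1)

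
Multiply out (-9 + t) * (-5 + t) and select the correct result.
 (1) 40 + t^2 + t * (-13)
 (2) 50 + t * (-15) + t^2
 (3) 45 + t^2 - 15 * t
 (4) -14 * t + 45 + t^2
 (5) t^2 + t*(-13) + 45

Expanding (-9 + t) * (-5 + t):
= -14 * t + 45 + t^2
4) -14 * t + 45 + t^2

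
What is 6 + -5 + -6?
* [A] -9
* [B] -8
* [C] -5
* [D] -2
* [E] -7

First: 6 + -5 = 1
Then: 1 + -6 = -5
C) -5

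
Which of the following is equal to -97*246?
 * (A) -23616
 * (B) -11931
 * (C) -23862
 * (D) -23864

-97 * 246 = -23862
C) -23862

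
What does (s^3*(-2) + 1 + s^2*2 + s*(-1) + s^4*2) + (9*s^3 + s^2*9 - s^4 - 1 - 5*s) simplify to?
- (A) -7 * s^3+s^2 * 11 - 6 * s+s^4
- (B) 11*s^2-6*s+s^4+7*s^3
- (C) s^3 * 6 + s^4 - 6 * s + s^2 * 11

Adding the polynomials and combining like terms:
(s^3*(-2) + 1 + s^2*2 + s*(-1) + s^4*2) + (9*s^3 + s^2*9 - s^4 - 1 - 5*s)
= 11*s^2-6*s+s^4+7*s^3
B) 11*s^2-6*s+s^4+7*s^3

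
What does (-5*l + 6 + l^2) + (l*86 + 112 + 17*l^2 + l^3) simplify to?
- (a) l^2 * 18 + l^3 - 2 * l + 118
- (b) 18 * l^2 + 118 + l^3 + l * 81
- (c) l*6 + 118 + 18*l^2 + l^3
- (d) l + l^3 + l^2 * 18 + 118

Adding the polynomials and combining like terms:
(-5*l + 6 + l^2) + (l*86 + 112 + 17*l^2 + l^3)
= 18 * l^2 + 118 + l^3 + l * 81
b) 18 * l^2 + 118 + l^3 + l * 81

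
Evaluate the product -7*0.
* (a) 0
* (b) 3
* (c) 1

-7 * 0 = 0
a) 0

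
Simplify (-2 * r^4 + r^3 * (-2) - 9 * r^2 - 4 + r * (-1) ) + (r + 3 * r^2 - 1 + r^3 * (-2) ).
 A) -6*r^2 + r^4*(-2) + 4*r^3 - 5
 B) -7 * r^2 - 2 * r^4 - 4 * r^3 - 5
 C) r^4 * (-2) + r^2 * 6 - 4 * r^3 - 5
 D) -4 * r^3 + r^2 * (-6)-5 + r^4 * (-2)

Adding the polynomials and combining like terms:
(-2*r^4 + r^3*(-2) - 9*r^2 - 4 + r*(-1)) + (r + 3*r^2 - 1 + r^3*(-2))
= -4 * r^3 + r^2 * (-6)-5 + r^4 * (-2)
D) -4 * r^3 + r^2 * (-6)-5 + r^4 * (-2)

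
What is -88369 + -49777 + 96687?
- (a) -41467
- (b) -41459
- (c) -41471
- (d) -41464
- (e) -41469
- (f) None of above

First: -88369 + -49777 = -138146
Then: -138146 + 96687 = -41459
b) -41459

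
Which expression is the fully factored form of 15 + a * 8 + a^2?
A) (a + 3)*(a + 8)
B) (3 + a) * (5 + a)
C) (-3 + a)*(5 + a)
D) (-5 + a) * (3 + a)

We need to factor 15 + a * 8 + a^2.
The factored form is (3 + a) * (5 + a).
B) (3 + a) * (5 + a)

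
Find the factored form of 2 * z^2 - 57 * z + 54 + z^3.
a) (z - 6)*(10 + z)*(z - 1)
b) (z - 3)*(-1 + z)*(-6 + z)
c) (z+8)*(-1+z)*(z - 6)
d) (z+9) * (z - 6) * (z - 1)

We need to factor 2 * z^2 - 57 * z + 54 + z^3.
The factored form is (z+9) * (z - 6) * (z - 1).
d) (z+9) * (z - 6) * (z - 1)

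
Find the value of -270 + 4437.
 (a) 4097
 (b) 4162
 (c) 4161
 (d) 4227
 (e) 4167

-270 + 4437 = 4167
e) 4167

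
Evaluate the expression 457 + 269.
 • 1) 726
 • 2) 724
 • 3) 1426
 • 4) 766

457 + 269 = 726
1) 726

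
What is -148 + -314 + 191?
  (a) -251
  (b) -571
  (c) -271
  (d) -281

First: -148 + -314 = -462
Then: -462 + 191 = -271
c) -271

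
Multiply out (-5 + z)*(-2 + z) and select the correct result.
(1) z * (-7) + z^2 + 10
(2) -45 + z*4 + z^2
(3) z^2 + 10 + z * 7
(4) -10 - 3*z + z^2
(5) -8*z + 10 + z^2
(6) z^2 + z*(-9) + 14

Expanding (-5 + z)*(-2 + z):
= z * (-7) + z^2 + 10
1) z * (-7) + z^2 + 10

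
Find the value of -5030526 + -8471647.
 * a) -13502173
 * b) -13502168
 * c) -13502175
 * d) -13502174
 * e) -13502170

-5030526 + -8471647 = -13502173
a) -13502173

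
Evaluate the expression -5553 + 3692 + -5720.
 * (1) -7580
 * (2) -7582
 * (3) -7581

First: -5553 + 3692 = -1861
Then: -1861 + -5720 = -7581
3) -7581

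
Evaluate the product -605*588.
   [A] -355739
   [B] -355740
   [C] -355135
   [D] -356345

-605 * 588 = -355740
B) -355740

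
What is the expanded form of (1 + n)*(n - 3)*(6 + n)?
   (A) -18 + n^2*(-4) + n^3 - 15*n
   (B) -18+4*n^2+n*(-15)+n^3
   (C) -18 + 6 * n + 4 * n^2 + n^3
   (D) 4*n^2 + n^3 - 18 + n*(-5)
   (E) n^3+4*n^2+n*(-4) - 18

Expanding (1 + n)*(n - 3)*(6 + n):
= -18+4*n^2+n*(-15)+n^3
B) -18+4*n^2+n*(-15)+n^3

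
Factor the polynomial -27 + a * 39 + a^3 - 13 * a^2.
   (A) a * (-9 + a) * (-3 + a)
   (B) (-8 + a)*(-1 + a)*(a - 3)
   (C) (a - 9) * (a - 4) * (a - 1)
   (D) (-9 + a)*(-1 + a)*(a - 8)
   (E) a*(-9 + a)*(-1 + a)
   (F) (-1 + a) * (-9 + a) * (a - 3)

We need to factor -27 + a * 39 + a^3 - 13 * a^2.
The factored form is (-1 + a) * (-9 + a) * (a - 3).
F) (-1 + a) * (-9 + a) * (a - 3)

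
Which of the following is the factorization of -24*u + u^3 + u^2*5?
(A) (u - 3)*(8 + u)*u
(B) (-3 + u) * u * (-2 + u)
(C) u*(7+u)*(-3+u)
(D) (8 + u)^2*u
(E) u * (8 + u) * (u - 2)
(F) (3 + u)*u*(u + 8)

We need to factor -24*u + u^3 + u^2*5.
The factored form is (u - 3)*(8 + u)*u.
A) (u - 3)*(8 + u)*u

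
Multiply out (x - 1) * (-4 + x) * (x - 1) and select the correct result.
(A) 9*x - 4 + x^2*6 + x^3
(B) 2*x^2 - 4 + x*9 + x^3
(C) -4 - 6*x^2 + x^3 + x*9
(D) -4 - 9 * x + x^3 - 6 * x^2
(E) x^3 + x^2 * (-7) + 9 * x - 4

Expanding (x - 1) * (-4 + x) * (x - 1):
= -4 - 6*x^2 + x^3 + x*9
C) -4 - 6*x^2 + x^3 + x*9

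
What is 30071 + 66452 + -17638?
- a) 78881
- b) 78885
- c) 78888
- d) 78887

First: 30071 + 66452 = 96523
Then: 96523 + -17638 = 78885
b) 78885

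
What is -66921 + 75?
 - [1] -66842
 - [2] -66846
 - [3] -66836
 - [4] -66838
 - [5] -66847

-66921 + 75 = -66846
2) -66846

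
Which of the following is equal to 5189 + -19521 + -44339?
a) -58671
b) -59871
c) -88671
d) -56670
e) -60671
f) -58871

First: 5189 + -19521 = -14332
Then: -14332 + -44339 = -58671
a) -58671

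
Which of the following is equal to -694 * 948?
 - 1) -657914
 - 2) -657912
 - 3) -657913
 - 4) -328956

-694 * 948 = -657912
2) -657912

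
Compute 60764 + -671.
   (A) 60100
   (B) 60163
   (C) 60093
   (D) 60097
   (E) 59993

60764 + -671 = 60093
C) 60093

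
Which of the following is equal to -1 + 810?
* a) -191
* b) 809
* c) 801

-1 + 810 = 809
b) 809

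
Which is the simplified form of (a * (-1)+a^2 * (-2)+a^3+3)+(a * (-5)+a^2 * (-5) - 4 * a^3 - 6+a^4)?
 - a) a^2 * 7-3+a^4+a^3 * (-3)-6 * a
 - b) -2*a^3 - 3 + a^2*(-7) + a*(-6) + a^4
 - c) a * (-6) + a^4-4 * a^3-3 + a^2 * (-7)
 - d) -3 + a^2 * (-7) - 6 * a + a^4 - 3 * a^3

Adding the polynomials and combining like terms:
(a*(-1) + a^2*(-2) + a^3 + 3) + (a*(-5) + a^2*(-5) - 4*a^3 - 6 + a^4)
= -3 + a^2 * (-7) - 6 * a + a^4 - 3 * a^3
d) -3 + a^2 * (-7) - 6 * a + a^4 - 3 * a^3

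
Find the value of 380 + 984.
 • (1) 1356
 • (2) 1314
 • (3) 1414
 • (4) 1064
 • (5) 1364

380 + 984 = 1364
5) 1364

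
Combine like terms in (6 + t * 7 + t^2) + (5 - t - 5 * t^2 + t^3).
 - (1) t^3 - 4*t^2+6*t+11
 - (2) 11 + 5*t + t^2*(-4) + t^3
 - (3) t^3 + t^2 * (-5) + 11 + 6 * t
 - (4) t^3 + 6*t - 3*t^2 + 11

Adding the polynomials and combining like terms:
(6 + t*7 + t^2) + (5 - t - 5*t^2 + t^3)
= t^3 - 4*t^2+6*t+11
1) t^3 - 4*t^2+6*t+11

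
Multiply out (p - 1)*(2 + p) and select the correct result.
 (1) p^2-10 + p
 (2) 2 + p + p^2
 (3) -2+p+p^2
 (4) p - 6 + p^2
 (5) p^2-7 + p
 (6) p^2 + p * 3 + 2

Expanding (p - 1)*(2 + p):
= -2+p+p^2
3) -2+p+p^2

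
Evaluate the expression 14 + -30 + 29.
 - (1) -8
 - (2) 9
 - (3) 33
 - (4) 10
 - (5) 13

First: 14 + -30 = -16
Then: -16 + 29 = 13
5) 13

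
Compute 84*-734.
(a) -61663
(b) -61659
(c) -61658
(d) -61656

84 * -734 = -61656
d) -61656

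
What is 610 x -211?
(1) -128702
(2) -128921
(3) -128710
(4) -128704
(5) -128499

610 * -211 = -128710
3) -128710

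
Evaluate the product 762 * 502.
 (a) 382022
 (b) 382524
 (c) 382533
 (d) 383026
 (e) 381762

762 * 502 = 382524
b) 382524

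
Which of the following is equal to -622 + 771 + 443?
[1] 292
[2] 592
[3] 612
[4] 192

First: -622 + 771 = 149
Then: 149 + 443 = 592
2) 592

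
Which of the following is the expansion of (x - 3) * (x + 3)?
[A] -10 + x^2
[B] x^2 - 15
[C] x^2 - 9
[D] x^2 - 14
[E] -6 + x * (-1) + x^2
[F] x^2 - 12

Expanding (x - 3) * (x + 3):
= x^2 - 9
C) x^2 - 9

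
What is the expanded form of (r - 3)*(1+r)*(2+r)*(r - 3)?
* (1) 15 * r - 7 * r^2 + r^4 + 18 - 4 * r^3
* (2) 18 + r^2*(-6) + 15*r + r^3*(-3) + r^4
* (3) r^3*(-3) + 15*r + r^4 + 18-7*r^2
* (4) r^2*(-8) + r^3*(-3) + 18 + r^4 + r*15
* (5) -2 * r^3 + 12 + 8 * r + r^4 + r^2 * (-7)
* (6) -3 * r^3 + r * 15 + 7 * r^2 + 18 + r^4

Expanding (r - 3)*(1+r)*(2+r)*(r - 3):
= r^3*(-3) + 15*r + r^4 + 18-7*r^2
3) r^3*(-3) + 15*r + r^4 + 18-7*r^2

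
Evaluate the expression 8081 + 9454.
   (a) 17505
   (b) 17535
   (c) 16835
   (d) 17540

8081 + 9454 = 17535
b) 17535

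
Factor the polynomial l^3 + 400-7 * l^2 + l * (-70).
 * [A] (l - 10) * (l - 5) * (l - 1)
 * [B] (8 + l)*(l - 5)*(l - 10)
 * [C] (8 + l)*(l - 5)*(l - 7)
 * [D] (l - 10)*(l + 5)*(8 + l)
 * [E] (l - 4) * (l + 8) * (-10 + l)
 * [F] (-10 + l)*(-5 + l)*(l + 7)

We need to factor l^3 + 400-7 * l^2 + l * (-70).
The factored form is (8 + l)*(l - 5)*(l - 10).
B) (8 + l)*(l - 5)*(l - 10)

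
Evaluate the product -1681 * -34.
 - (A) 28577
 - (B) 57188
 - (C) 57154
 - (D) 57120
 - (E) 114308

-1681 * -34 = 57154
C) 57154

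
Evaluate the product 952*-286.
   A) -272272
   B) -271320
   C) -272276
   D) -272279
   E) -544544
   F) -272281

952 * -286 = -272272
A) -272272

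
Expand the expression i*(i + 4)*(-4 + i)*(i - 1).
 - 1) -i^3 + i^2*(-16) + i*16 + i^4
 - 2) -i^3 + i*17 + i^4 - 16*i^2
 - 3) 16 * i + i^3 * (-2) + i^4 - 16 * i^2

Expanding i*(i + 4)*(-4 + i)*(i - 1):
= -i^3 + i^2*(-16) + i*16 + i^4
1) -i^3 + i^2*(-16) + i*16 + i^4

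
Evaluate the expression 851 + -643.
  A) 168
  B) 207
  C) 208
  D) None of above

851 + -643 = 208
C) 208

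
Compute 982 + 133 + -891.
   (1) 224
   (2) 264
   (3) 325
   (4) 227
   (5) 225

First: 982 + 133 = 1115
Then: 1115 + -891 = 224
1) 224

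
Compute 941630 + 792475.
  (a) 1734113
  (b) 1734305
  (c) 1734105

941630 + 792475 = 1734105
c) 1734105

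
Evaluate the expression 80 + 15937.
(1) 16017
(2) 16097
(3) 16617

80 + 15937 = 16017
1) 16017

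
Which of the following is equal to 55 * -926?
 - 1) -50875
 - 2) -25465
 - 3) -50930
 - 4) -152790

55 * -926 = -50930
3) -50930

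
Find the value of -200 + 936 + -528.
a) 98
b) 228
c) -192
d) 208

First: -200 + 936 = 736
Then: 736 + -528 = 208
d) 208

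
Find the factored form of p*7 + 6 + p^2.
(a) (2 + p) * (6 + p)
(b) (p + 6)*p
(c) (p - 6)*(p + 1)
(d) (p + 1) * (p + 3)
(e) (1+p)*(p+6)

We need to factor p*7 + 6 + p^2.
The factored form is (1+p)*(p+6).
e) (1+p)*(p+6)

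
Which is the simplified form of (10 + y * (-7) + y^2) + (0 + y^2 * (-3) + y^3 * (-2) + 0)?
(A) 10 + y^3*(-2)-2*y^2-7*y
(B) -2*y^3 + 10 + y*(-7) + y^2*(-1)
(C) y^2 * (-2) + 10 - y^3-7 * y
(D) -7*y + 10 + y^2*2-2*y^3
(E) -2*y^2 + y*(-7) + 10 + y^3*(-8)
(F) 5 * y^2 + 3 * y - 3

Adding the polynomials and combining like terms:
(10 + y*(-7) + y^2) + (0 + y^2*(-3) + y^3*(-2) + 0)
= 10 + y^3*(-2)-2*y^2-7*y
A) 10 + y^3*(-2)-2*y^2-7*y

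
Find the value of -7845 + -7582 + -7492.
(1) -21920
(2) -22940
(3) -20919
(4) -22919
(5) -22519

First: -7845 + -7582 = -15427
Then: -15427 + -7492 = -22919
4) -22919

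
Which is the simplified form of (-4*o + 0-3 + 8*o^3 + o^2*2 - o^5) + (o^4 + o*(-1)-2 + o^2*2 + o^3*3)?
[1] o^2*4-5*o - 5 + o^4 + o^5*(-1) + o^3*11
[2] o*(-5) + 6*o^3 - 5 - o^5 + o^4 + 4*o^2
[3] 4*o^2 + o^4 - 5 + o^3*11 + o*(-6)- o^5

Adding the polynomials and combining like terms:
(-4*o + 0 - 3 + 8*o^3 + o^2*2 - o^5) + (o^4 + o*(-1) - 2 + o^2*2 + o^3*3)
= o^2*4-5*o - 5 + o^4 + o^5*(-1) + o^3*11
1) o^2*4-5*o - 5 + o^4 + o^5*(-1) + o^3*11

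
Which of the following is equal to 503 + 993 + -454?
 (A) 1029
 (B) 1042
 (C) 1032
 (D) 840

First: 503 + 993 = 1496
Then: 1496 + -454 = 1042
B) 1042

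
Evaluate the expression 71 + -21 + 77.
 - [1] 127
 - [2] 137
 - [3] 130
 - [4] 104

First: 71 + -21 = 50
Then: 50 + 77 = 127
1) 127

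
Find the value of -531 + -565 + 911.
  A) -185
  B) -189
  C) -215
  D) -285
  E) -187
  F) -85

First: -531 + -565 = -1096
Then: -1096 + 911 = -185
A) -185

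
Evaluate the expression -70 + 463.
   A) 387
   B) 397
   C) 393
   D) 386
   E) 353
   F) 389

-70 + 463 = 393
C) 393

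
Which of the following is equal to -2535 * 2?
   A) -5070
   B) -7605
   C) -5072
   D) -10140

-2535 * 2 = -5070
A) -5070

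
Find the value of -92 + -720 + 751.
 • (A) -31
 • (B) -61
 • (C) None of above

First: -92 + -720 = -812
Then: -812 + 751 = -61
B) -61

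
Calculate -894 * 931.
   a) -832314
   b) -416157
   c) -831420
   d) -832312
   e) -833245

-894 * 931 = -832314
a) -832314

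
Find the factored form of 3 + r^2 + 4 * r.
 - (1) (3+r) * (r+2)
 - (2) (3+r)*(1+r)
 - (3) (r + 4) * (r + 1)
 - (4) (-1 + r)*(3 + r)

We need to factor 3 + r^2 + 4 * r.
The factored form is (3+r)*(1+r).
2) (3+r)*(1+r)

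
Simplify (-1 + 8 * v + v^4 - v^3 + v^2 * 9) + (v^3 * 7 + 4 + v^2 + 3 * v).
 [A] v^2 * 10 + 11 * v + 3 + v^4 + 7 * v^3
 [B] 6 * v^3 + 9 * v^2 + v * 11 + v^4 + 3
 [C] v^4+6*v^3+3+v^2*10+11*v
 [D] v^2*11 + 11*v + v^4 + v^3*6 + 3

Adding the polynomials and combining like terms:
(-1 + 8*v + v^4 - v^3 + v^2*9) + (v^3*7 + 4 + v^2 + 3*v)
= v^4+6*v^3+3+v^2*10+11*v
C) v^4+6*v^3+3+v^2*10+11*v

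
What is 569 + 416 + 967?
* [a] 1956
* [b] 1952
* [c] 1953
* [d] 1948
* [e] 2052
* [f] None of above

First: 569 + 416 = 985
Then: 985 + 967 = 1952
b) 1952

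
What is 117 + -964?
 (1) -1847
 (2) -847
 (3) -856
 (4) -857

117 + -964 = -847
2) -847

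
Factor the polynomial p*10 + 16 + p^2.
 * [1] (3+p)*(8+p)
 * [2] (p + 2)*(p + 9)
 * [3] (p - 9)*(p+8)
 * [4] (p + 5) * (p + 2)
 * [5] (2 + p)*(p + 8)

We need to factor p*10 + 16 + p^2.
The factored form is (2 + p)*(p + 8).
5) (2 + p)*(p + 8)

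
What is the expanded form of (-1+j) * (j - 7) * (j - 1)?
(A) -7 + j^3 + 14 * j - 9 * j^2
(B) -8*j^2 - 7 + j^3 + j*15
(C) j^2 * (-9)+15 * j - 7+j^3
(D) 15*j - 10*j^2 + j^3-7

Expanding (-1+j) * (j - 7) * (j - 1):
= j^2 * (-9)+15 * j - 7+j^3
C) j^2 * (-9)+15 * j - 7+j^3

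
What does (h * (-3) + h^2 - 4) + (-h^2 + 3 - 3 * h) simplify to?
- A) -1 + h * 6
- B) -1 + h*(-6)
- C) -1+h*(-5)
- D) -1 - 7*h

Adding the polynomials and combining like terms:
(h*(-3) + h^2 - 4) + (-h^2 + 3 - 3*h)
= -1 + h*(-6)
B) -1 + h*(-6)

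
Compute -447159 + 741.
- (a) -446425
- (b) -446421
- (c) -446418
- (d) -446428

-447159 + 741 = -446418
c) -446418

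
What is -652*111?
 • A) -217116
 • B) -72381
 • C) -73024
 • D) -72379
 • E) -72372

-652 * 111 = -72372
E) -72372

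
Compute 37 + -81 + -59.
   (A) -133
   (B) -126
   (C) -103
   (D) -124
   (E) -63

First: 37 + -81 = -44
Then: -44 + -59 = -103
C) -103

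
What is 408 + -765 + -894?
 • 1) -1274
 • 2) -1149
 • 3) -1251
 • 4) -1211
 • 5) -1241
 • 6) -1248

First: 408 + -765 = -357
Then: -357 + -894 = -1251
3) -1251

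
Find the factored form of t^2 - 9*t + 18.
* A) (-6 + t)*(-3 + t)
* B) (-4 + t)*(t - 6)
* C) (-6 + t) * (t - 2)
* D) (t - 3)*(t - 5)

We need to factor t^2 - 9*t + 18.
The factored form is (-6 + t)*(-3 + t).
A) (-6 + t)*(-3 + t)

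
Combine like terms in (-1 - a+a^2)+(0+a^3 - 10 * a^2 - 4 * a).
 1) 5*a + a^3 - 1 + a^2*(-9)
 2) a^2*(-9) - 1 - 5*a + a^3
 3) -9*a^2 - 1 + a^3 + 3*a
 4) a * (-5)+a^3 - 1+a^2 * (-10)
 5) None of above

Adding the polynomials and combining like terms:
(-1 - a + a^2) + (0 + a^3 - 10*a^2 - 4*a)
= a^2*(-9) - 1 - 5*a + a^3
2) a^2*(-9) - 1 - 5*a + a^3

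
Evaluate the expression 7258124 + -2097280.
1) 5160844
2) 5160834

7258124 + -2097280 = 5160844
1) 5160844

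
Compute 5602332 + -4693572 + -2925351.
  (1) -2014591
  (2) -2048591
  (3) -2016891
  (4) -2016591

First: 5602332 + -4693572 = 908760
Then: 908760 + -2925351 = -2016591
4) -2016591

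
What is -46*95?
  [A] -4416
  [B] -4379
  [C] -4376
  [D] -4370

-46 * 95 = -4370
D) -4370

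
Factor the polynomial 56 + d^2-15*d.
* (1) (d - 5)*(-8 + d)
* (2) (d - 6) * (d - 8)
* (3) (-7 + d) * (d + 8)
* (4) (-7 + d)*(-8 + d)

We need to factor 56 + d^2-15*d.
The factored form is (-7 + d)*(-8 + d).
4) (-7 + d)*(-8 + d)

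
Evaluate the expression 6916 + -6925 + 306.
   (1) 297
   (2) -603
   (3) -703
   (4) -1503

First: 6916 + -6925 = -9
Then: -9 + 306 = 297
1) 297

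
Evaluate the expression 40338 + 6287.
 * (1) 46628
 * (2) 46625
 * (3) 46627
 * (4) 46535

40338 + 6287 = 46625
2) 46625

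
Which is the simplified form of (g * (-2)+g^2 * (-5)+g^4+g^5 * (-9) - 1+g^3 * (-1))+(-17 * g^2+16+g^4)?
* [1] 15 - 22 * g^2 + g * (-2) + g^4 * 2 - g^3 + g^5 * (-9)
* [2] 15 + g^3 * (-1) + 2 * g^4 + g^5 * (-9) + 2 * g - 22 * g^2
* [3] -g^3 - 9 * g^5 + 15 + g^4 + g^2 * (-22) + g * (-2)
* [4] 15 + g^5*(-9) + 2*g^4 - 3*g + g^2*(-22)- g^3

Adding the polynomials and combining like terms:
(g*(-2) + g^2*(-5) + g^4 + g^5*(-9) - 1 + g^3*(-1)) + (-17*g^2 + 16 + g^4)
= 15 - 22 * g^2 + g * (-2) + g^4 * 2 - g^3 + g^5 * (-9)
1) 15 - 22 * g^2 + g * (-2) + g^4 * 2 - g^3 + g^5 * (-9)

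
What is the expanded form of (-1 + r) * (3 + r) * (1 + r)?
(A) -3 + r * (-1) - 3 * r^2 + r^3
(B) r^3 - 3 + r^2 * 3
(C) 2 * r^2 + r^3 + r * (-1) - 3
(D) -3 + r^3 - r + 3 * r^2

Expanding (-1 + r) * (3 + r) * (1 + r):
= -3 + r^3 - r + 3 * r^2
D) -3 + r^3 - r + 3 * r^2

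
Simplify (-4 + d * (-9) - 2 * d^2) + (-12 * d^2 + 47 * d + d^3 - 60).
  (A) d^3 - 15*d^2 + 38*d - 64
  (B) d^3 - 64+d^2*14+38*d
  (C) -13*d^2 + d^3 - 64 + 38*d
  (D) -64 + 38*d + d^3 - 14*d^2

Adding the polynomials and combining like terms:
(-4 + d*(-9) - 2*d^2) + (-12*d^2 + 47*d + d^3 - 60)
= -64 + 38*d + d^3 - 14*d^2
D) -64 + 38*d + d^3 - 14*d^2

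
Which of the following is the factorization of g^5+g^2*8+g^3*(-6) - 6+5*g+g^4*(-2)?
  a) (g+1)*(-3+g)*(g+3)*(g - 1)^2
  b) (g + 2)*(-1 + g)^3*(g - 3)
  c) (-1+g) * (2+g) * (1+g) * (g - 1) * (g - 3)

We need to factor g^5+g^2*8+g^3*(-6) - 6+5*g+g^4*(-2).
The factored form is (-1+g) * (2+g) * (1+g) * (g - 1) * (g - 3).
c) (-1+g) * (2+g) * (1+g) * (g - 1) * (g - 3)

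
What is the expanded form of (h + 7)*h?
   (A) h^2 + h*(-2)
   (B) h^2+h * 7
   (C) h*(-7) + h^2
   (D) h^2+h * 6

Expanding (h + 7)*h:
= h^2+h * 7
B) h^2+h * 7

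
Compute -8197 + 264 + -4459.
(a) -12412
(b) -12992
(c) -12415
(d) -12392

First: -8197 + 264 = -7933
Then: -7933 + -4459 = -12392
d) -12392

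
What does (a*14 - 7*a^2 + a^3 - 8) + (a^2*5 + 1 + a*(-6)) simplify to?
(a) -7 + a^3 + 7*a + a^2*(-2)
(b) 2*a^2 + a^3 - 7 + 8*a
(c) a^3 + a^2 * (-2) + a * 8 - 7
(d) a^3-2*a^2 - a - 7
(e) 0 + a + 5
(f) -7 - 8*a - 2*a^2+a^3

Adding the polynomials and combining like terms:
(a*14 - 7*a^2 + a^3 - 8) + (a^2*5 + 1 + a*(-6))
= a^3 + a^2 * (-2) + a * 8 - 7
c) a^3 + a^2 * (-2) + a * 8 - 7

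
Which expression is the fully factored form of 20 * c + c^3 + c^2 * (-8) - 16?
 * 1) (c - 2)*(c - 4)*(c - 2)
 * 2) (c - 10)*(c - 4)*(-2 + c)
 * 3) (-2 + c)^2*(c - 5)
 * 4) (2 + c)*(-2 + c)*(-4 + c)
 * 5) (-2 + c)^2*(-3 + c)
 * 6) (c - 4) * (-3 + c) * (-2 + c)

We need to factor 20 * c + c^3 + c^2 * (-8) - 16.
The factored form is (c - 2)*(c - 4)*(c - 2).
1) (c - 2)*(c - 4)*(c - 2)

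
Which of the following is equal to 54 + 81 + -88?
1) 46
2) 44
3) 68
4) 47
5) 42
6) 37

First: 54 + 81 = 135
Then: 135 + -88 = 47
4) 47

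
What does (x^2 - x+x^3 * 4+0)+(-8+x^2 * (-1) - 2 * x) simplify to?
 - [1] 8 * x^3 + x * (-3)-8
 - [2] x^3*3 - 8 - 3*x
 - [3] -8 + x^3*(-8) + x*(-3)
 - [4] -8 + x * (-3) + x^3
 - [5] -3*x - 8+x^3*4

Adding the polynomials and combining like terms:
(x^2 - x + x^3*4 + 0) + (-8 + x^2*(-1) - 2*x)
= -3*x - 8+x^3*4
5) -3*x - 8+x^3*4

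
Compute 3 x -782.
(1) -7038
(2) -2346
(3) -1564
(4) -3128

3 * -782 = -2346
2) -2346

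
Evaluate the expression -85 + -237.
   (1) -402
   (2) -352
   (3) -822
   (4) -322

-85 + -237 = -322
4) -322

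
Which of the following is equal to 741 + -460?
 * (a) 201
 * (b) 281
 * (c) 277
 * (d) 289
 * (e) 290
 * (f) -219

741 + -460 = 281
b) 281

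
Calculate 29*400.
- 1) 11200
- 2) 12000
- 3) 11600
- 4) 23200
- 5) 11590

29 * 400 = 11600
3) 11600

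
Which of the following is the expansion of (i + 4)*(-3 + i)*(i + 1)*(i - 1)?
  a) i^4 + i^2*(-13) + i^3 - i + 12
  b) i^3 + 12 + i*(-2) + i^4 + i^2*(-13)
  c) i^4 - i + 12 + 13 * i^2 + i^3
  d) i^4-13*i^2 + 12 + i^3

Expanding (i + 4)*(-3 + i)*(i + 1)*(i - 1):
= i^4 + i^2*(-13) + i^3 - i + 12
a) i^4 + i^2*(-13) + i^3 - i + 12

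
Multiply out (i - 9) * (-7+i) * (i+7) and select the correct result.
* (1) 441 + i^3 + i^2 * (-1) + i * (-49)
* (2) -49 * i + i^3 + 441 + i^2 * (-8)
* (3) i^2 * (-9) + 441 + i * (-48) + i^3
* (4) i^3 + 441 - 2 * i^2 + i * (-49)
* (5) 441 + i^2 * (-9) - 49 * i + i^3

Expanding (i - 9) * (-7+i) * (i+7):
= 441 + i^2 * (-9) - 49 * i + i^3
5) 441 + i^2 * (-9) - 49 * i + i^3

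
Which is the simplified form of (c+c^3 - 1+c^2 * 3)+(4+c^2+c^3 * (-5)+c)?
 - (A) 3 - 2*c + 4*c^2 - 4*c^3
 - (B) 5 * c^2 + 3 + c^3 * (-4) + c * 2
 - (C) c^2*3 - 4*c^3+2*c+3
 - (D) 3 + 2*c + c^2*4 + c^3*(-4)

Adding the polynomials and combining like terms:
(c + c^3 - 1 + c^2*3) + (4 + c^2 + c^3*(-5) + c)
= 3 + 2*c + c^2*4 + c^3*(-4)
D) 3 + 2*c + c^2*4 + c^3*(-4)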